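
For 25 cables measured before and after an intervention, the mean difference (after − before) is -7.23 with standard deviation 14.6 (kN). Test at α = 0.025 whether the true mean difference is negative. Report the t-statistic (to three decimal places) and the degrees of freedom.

t = -2.476, df = 24

H0: μ_d = 0; H1: μ_d < 0 (paired t-test on the differences, left-tailed).
t = d̄/(s_d/√n) = -7.23/(14.6/√25) = -2.476
df = n − 1 = 24
p-value = P(T ≤ -2.476) ≈ 0.0104
Since p ≈ 0.0104 < α = 0.025, reject H0; the evidence is statistically significant.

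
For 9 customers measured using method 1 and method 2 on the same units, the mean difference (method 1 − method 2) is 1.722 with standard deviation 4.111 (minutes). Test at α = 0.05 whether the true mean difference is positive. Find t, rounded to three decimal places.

H0: μ_d = 0; H1: μ_d > 0 (paired t-test on the differences, right-tailed).
t = d̄/(s_d/√n) = 1.722/(4.111/√9) = 1.257
df = n − 1 = 8
p-value = P(T ≥ 1.257) ≈ 0.1222
Since p ≈ 0.1222 > α = 0.05, fail to reject H0; the evidence is not statistically significant.

1.257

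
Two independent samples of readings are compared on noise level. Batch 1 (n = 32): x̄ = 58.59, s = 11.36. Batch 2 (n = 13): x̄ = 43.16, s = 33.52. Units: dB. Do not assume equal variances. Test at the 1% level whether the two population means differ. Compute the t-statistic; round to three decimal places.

1.622

Let group 1 = batch 1, group 2 = batch 2. H0: μ_1 = μ_2; H1: μ_1 ≠ μ_2 (Welch's two-sample t-test, two-sided).
t = (x̄_1 − x̄_2)/√(s_1²/n_1 + s_2²/n_2) = (58.59 − 43.16)/√(11.36²/32 + 33.52²/13) = 1.622
Welch–Satterthwaite df ≈ 13.13
Two-sided p-value ≈ 0.1285
Since p ≈ 0.1285 > α = 0.01, fail to reject H0; the evidence is not statistically significant.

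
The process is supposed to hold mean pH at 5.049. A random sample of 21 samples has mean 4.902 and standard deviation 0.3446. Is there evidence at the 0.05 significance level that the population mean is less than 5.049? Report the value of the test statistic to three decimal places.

H0: μ = 5.049; H1: μ < 5.049 (one-sample t-test, left-tailed).
t = (x̄ − μ₀)/(s/√n) = (4.902 − 5.049)/(0.3446/√21) = -1.955
df = n − 1 = 20
p-value = P(T ≤ -1.955) ≈ 0.032
Since p ≈ 0.032 < α = 0.05, reject H0; the data support H1.

-1.955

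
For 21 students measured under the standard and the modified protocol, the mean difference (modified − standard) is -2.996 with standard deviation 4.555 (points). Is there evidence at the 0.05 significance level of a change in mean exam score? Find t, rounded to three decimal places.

-3.014

H0: μ_d = 0; H1: μ_d ≠ 0 (paired t-test on the differences, two-sided).
t = d̄/(s_d/√n) = -2.996/(4.555/√21) = -3.014
df = n − 1 = 20
Two-sided p-value ≈ 0.0069
Since p ≈ 0.0069 < α = 0.05, reject H0; the evidence is statistically significant.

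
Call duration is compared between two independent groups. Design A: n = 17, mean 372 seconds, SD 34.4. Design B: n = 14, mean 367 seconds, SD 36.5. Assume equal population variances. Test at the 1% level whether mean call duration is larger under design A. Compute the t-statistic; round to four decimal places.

0.3918

Let group 1 = design A, group 2 = design B. H0: μ_1 = μ_2; H1: μ_1 > μ_2 (two-sample pooled-variance t-test, right-tailed).
s_p² = [(17−1)·34.4² + (14−1)·36.5²]/(17+14−2) = 1250.1
t = (372 − 367)/√[1250.1·(1/17 + 1/14)] = 0.3918
df = n₁ + n₂ − 2 = 29
p-value = P(T ≥ 0.3918) ≈ 0.349
Since p ≈ 0.349 > α = 0.01, fail to reject H0; the data do not provide sufficient evidence against H0.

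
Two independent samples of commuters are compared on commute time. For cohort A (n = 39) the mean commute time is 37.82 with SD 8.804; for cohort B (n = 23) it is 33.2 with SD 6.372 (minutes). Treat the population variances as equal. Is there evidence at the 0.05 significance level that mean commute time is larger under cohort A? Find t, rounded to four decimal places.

Let group 1 = cohort A, group 2 = cohort B. H0: μ_1 = μ_2; H1: μ_1 > μ_2 (two-sample pooled-variance t-test, right-tailed).
s_p² = [(39−1)·8.804² + (23−1)·6.372²]/(39+23−2) = 63.9775
t = (37.82 − 33.2)/√[63.9775·(1/39 + 1/23)] = 2.1970
df = n₁ + n₂ − 2 = 60
p-value = P(T ≥ 2.1970) ≈ 0.0159
Since p ≈ 0.0159 < α = 0.05, reject H0; the data support H1.

2.1970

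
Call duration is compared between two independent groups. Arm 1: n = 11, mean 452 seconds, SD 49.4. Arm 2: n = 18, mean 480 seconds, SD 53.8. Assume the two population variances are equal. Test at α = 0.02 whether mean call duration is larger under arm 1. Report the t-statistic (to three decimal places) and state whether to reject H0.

Let group 1 = arm 1, group 2 = arm 2. H0: μ_1 = μ_2; H1: μ_1 > μ_2 (two-sample pooled-variance t-test, right-tailed).
s_p² = [(11−1)·49.4² + (18−1)·53.8²]/(11+18−2) = 2726.26
t = (452 − 480)/√[2726.26·(1/11 + 1/18)] = -1.401
df = n₁ + n₂ − 2 = 27
p-value = P(T ≥ -1.401) ≈ 0.914
Since p ≈ 0.914 > α = 0.02, fail to reject H0; the data do not provide sufficient evidence against H0.

t = -1.401; fail to reject H0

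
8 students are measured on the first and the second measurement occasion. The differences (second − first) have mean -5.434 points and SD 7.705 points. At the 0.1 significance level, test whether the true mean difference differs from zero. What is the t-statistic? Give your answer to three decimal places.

-1.995

H0: μ_d = 0; H1: μ_d ≠ 0 (paired t-test on the differences, two-sided).
t = d̄/(s_d/√n) = -5.434/(7.705/√8) = -1.995
df = n − 1 = 7
Two-sided p-value ≈ 0.0863
Since p ≈ 0.0863 < α = 0.1, reject H0; the data support H1.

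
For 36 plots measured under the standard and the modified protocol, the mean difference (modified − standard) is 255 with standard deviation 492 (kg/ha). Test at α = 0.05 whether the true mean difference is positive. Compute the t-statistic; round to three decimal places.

H0: μ_d = 0; H1: μ_d > 0 (paired t-test on the differences, right-tailed).
t = d̄/(s_d/√n) = 255/(492/√36) = 3.110
df = n − 1 = 35
p-value = P(T ≥ 3.110) ≈ 0.002
Since p ≈ 0.002 < α = 0.05, reject H0; the data support H1.

3.110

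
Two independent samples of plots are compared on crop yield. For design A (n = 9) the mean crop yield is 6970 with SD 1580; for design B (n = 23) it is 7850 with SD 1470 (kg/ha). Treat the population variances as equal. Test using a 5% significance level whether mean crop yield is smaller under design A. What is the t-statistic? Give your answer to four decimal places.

Let group 1 = design A, group 2 = design B. H0: μ_1 = μ_2; H1: μ_1 < μ_2 (two-sample pooled-variance t-test, left-tailed).
s_p² = [(9−1)·1580² + (23−1)·1470²]/(9+23−2) = 2250370
t = (6970 − 7850)/√[2250370·(1/9 + 1/23)] = -1.4920
df = n₁ + n₂ − 2 = 30
p-value = P(T ≤ -1.4920) ≈ 0.073
Since p ≈ 0.073 > α = 0.05, fail to reject H0; the evidence is not statistically significant.

-1.4920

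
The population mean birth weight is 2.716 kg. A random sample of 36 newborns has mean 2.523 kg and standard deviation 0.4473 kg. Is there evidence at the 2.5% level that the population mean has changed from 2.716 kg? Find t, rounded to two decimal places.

-2.59

H0: μ = 2.716; H1: μ ≠ 2.716 (one-sample t-test, two-sided).
t = (x̄ − μ₀)/(s/√n) = (2.523 − 2.716)/(0.4473/√36) = -2.59
df = n − 1 = 35
Two-sided p-value ≈ 0.014
Since p ≈ 0.014 < α = 0.025, reject H0; the data support H1.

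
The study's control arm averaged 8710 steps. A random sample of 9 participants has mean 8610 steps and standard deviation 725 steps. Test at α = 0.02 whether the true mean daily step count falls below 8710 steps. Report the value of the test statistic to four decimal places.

H0: μ = 8710; H1: μ < 8710 (one-sample t-test, left-tailed).
t = (x̄ − μ₀)/(s/√n) = (8610 − 8710)/(725/√9) = -0.4138
df = n − 1 = 8
p-value = P(T ≤ -0.4138) ≈ 0.3449
Since p ≈ 0.3449 > α = 0.02, fail to reject H0; the data do not provide sufficient evidence against H0.

-0.4138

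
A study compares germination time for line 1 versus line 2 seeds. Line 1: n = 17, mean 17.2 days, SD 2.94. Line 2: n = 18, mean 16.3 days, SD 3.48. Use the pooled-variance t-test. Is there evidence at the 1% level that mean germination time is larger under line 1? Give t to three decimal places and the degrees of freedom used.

Let group 1 = line 1, group 2 = line 2. H0: μ_1 = μ_2; H1: μ_1 > μ_2 (two-sample pooled-variance t-test, right-tailed).
s_p² = [(17−1)·2.94² + (18−1)·3.48²]/(17+18−2) = 10.4295
t = (17.2 − 16.3)/√[10.4295·(1/17 + 1/18)] = 0.824
df = n₁ + n₂ − 2 = 33
p-value = P(T ≥ 0.824) ≈ 0.208
Since p ≈ 0.208 > α = 0.01, fail to reject H0; the data do not provide sufficient evidence against H0.

t = 0.824, df = 33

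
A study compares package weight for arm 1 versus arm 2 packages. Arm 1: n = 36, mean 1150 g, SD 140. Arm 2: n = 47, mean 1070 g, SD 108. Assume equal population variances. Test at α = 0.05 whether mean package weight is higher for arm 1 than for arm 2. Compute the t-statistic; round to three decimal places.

Let group 1 = arm 1, group 2 = arm 2. H0: μ_1 = μ_2; H1: μ_1 > μ_2 (two-sample pooled-variance t-test, right-tailed).
s_p² = [(36−1)·140² + (47−1)·108²]/(36+47−2) = 15093.1
t = (1150 − 1070)/√[15093.1·(1/36 + 1/47)] = 2.940
df = n₁ + n₂ − 2 = 81
p-value = P(T ≥ 2.940) ≈ 0.002
Since p ≈ 0.002 < α = 0.05, reject H0; the evidence is statistically significant.

2.940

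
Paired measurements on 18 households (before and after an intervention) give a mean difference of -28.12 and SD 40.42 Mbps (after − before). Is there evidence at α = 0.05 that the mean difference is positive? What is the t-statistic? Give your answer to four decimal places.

H0: μ_d = 0; H1: μ_d > 0 (paired t-test on the differences, right-tailed).
t = d̄/(s_d/√n) = -28.12/(40.42/√18) = -2.9516
df = n − 1 = 17
p-value = P(T ≥ -2.9516) ≈ 0.996
Since p ≈ 0.996 > α = 0.05, fail to reject H0; the data do not provide sufficient evidence against H0.

-2.9516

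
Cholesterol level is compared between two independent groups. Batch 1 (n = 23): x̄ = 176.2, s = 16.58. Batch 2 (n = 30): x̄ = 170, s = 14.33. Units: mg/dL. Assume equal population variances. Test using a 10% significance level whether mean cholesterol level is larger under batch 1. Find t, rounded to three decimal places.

1.458

Let group 1 = batch 1, group 2 = batch 2. H0: μ_1 = μ_2; H1: μ_1 > μ_2 (two-sample pooled-variance t-test, right-tailed).
s_p² = [(23−1)·16.58² + (30−1)·14.33²]/(23+30−2) = 235.35
t = (176.2 − 170)/√[235.35·(1/23 + 1/30)] = 1.458
df = n₁ + n₂ − 2 = 51
p-value = P(T ≥ 1.458) ≈ 0.0755
Since p ≈ 0.0755 < α = 0.1, reject H0; the data support H1.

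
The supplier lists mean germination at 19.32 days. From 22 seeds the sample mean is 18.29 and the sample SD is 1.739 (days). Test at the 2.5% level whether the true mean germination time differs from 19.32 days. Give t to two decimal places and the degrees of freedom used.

H0: μ = 19.32; H1: μ ≠ 19.32 (one-sample t-test, two-sided).
t = (x̄ − μ₀)/(s/√n) = (18.29 − 19.32)/(1.739/√22) = -2.78
df = n − 1 = 21
Two-sided p-value ≈ 0.011
Since p ≈ 0.011 < α = 0.025, reject H0; the data support H1.

t = -2.78, df = 21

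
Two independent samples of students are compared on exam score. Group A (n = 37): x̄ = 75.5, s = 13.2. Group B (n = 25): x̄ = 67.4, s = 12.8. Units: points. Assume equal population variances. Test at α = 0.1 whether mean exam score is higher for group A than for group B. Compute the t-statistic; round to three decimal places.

2.399

Let group 1 = group A, group 2 = group B. H0: μ_1 = μ_2; H1: μ_1 > μ_2 (two-sample pooled-variance t-test, right-tailed).
s_p² = [(37−1)·13.2² + (25−1)·12.8²]/(37+25−2) = 170.08
t = (75.5 − 67.4)/√[170.08·(1/37 + 1/25)] = 2.399
df = n₁ + n₂ − 2 = 60
p-value = P(T ≥ 2.399) ≈ 0.0098
Since p ≈ 0.0098 < α = 0.1, reject H0; the data support H1.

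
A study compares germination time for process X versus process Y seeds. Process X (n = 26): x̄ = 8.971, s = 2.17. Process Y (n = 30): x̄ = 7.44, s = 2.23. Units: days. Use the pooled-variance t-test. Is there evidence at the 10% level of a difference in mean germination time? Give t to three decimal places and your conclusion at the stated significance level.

t = 2.594; reject H0

Let group 1 = process X, group 2 = process Y. H0: μ_1 = μ_2; H1: μ_1 ≠ μ_2 (two-sample pooled-variance t-test, two-sided).
s_p² = [(26−1)·2.17² + (30−1)·2.23²]/(26+30−2) = 4.85068
t = (8.971 − 7.44)/√[4.85068·(1/26 + 1/30)] = 2.594
df = n₁ + n₂ − 2 = 54
Two-sided p-value ≈ 0.012
Since p ≈ 0.012 < α = 0.1, reject H0; the evidence is statistically significant.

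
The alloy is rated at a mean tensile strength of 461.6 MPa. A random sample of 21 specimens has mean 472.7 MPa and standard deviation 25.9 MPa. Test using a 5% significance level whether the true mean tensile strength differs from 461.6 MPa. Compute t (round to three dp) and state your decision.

H0: μ = 461.6; H1: μ ≠ 461.6 (one-sample t-test, two-sided).
t = (x̄ − μ₀)/(s/√n) = (472.7 − 461.6)/(25.9/√21) = 1.964
df = n − 1 = 20
Two-sided p-value ≈ 0.0636
Since p ≈ 0.0636 > α = 0.05, fail to reject H0; the data do not provide sufficient evidence against H0.

t = 1.964; fail to reject H0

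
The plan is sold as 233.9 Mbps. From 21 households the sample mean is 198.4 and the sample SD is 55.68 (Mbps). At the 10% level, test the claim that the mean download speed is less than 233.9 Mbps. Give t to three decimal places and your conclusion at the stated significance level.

t = -2.922; reject H0

H0: μ = 233.9; H1: μ < 233.9 (one-sample t-test, left-tailed).
t = (x̄ − μ₀)/(s/√n) = (198.4 − 233.9)/(55.68/√21) = -2.922
df = n − 1 = 20
p-value = P(T ≤ -2.922) ≈ 0.0042
Since p ≈ 0.0042 < α = 0.1, reject H0; the evidence is statistically significant.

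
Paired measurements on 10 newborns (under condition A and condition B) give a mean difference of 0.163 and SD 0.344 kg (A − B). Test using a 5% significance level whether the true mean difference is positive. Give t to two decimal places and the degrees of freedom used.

H0: μ_d = 0; H1: μ_d > 0 (paired t-test on the differences, right-tailed).
t = d̄/(s_d/√n) = 0.163/(0.344/√10) = 1.50
df = n − 1 = 9
p-value = P(T ≥ 1.50) ≈ 0.0841
Since p ≈ 0.0841 > α = 0.05, fail to reject H0; the data do not provide sufficient evidence against H0.

t = 1.50, df = 9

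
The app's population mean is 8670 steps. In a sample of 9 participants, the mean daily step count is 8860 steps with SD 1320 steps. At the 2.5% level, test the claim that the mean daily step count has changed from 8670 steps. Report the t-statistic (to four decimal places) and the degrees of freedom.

H0: μ = 8670; H1: μ ≠ 8670 (one-sample t-test, two-sided).
t = (x̄ − μ₀)/(s/√n) = (8860 − 8670)/(1320/√9) = 0.4318
df = n − 1 = 8
Two-sided p-value ≈ 0.6773
Since p ≈ 0.6773 > α = 0.025, fail to reject H0; the data do not provide sufficient evidence against H0.

t = 0.4318, df = 8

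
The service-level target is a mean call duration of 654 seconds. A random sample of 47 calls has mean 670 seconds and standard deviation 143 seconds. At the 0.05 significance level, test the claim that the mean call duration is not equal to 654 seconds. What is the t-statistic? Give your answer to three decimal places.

H0: μ = 654; H1: μ ≠ 654 (one-sample t-test, two-sided).
t = (x̄ − μ₀)/(s/√n) = (670 − 654)/(143/√47) = 0.767
df = n − 1 = 46
Two-sided p-value ≈ 0.4470
Since p ≈ 0.4470 > α = 0.05, fail to reject H0; the evidence is not statistically significant.

0.767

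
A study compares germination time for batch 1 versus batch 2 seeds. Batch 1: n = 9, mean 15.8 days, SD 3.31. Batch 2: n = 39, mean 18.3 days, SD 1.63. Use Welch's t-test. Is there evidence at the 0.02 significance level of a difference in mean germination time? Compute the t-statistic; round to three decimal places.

Let group 1 = batch 1, group 2 = batch 2. H0: μ_1 = μ_2; H1: μ_1 ≠ μ_2 (Welch's two-sample t-test, two-sided).
t = (x̄_1 − x̄_2)/√(s_1²/n_1 + s_2²/n_2) = (15.8 − 18.3)/√(3.31²/9 + 1.63²/39) = -2.205
Welch–Satterthwaite df ≈ 8.91
Two-sided p-value ≈ 0.055
Since p ≈ 0.055 > α = 0.02, fail to reject H0; the evidence is not statistically significant.

-2.205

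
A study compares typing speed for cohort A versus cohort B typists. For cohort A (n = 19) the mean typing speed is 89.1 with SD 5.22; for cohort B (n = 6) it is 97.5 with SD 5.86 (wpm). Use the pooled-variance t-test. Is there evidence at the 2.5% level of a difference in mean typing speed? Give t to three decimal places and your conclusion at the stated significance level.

t = -3.343; reject H0

Let group 1 = cohort A, group 2 = cohort B. H0: μ_1 = μ_2; H1: μ_1 ≠ μ_2 (two-sample pooled-variance t-test, two-sided).
s_p² = [(19−1)·5.22² + (6−1)·5.86²]/(19+6−2) = 28.79
t = (89.1 − 97.5)/√[28.79·(1/19 + 1/6)] = -3.343
df = n₁ + n₂ − 2 = 23
Two-sided p-value ≈ 0.0028
Since p ≈ 0.0028 < α = 0.025, reject H0; the evidence is statistically significant.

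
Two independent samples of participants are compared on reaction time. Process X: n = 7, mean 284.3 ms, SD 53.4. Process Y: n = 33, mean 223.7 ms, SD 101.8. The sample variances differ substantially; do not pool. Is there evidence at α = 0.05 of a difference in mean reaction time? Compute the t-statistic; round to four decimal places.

Let group 1 = process X, group 2 = process Y. H0: μ_1 = μ_2; H1: μ_1 ≠ μ_2 (Welch's two-sample t-test, two-sided).
t = (x̄_1 − x̄_2)/√(s_1²/n_1 + s_2²/n_2) = (284.3 − 223.7)/√(53.4²/7 + 101.8²/33) = 2.2562
Welch–Satterthwaite df ≈ 16.93
Two-sided p-value ≈ 0.038
Since p ≈ 0.038 < α = 0.05, reject H0; the evidence is statistically significant.

2.2562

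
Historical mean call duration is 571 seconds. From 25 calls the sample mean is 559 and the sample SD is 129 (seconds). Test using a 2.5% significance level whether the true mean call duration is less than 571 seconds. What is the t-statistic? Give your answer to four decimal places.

H0: μ = 571; H1: μ < 571 (one-sample t-test, left-tailed).
t = (x̄ − μ₀)/(s/√n) = (559 − 571)/(129/√25) = -0.4651
df = n − 1 = 24
p-value = P(T ≤ -0.4651) ≈ 0.323
Since p ≈ 0.323 > α = 0.025, fail to reject H0; the evidence is not statistically significant.

-0.4651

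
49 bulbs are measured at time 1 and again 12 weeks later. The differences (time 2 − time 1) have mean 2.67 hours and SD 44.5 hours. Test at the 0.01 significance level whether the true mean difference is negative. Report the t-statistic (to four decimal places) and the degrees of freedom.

H0: μ_d = 0; H1: μ_d < 0 (paired t-test on the differences, left-tailed).
t = d̄/(s_d/√n) = 2.67/(44.5/√49) = 0.4200
df = n − 1 = 48
p-value = P(T ≤ 0.4200) ≈ 0.6618
Since p ≈ 0.6618 > α = 0.01, fail to reject H0; the data do not provide sufficient evidence against H0.

t = 0.4200, df = 48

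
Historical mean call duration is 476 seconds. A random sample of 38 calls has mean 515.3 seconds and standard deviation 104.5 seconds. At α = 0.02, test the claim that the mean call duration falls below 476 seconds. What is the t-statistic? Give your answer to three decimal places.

2.318

H0: μ = 476; H1: μ < 476 (one-sample t-test, left-tailed).
t = (x̄ − μ₀)/(s/√n) = (515.3 − 476)/(104.5/√38) = 2.318
df = n − 1 = 37
p-value = P(T ≤ 2.318) ≈ 0.987
Since p ≈ 0.987 > α = 0.02, fail to reject H0; the data do not provide sufficient evidence against H0.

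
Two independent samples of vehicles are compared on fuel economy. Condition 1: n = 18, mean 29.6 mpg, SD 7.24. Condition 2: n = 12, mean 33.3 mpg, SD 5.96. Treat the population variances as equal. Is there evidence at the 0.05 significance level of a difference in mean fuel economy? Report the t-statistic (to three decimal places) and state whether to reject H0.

t = -1.467; fail to reject H0

Let group 1 = condition 1, group 2 = condition 2. H0: μ_1 = μ_2; H1: μ_1 ≠ μ_2 (two-sample pooled-variance t-test, two-sided).
s_p² = [(18−1)·7.24² + (12−1)·5.96²]/(18+12−2) = 45.7799
t = (29.6 − 33.3)/√[45.7799·(1/18 + 1/12)] = -1.467
df = n₁ + n₂ − 2 = 28
Two-sided p-value ≈ 0.153
Since p ≈ 0.153 > α = 0.05, fail to reject H0; the evidence is not statistically significant.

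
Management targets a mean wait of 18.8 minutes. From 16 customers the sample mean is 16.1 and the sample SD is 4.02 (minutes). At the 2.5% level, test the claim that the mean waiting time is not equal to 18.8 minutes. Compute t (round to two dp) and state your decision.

H0: μ = 18.8; H1: μ ≠ 18.8 (one-sample t-test, two-sided).
t = (x̄ − μ₀)/(s/√n) = (16.1 − 18.8)/(4.02/√16) = -2.69
df = n − 1 = 15
Two-sided p-value ≈ 0.0169
Since p ≈ 0.0169 < α = 0.025, reject H0; the evidence is statistically significant.

t = -2.69; reject H0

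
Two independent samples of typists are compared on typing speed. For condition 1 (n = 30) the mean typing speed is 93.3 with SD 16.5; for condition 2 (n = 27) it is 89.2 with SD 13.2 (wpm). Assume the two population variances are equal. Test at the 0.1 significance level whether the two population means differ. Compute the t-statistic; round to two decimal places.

1.03

Let group 1 = condition 1, group 2 = condition 2. H0: μ_1 = μ_2; H1: μ_1 ≠ μ_2 (two-sample pooled-variance t-test, two-sided).
s_p² = [(30−1)·16.5² + (27−1)·13.2²]/(30+27−2) = 225.918
t = (93.3 − 89.2)/√[225.918·(1/30 + 1/27)] = 1.03
df = n₁ + n₂ − 2 = 55
Two-sided p-value ≈ 0.308
Since p ≈ 0.308 > α = 0.1, fail to reject H0; the data do not provide sufficient evidence against H0.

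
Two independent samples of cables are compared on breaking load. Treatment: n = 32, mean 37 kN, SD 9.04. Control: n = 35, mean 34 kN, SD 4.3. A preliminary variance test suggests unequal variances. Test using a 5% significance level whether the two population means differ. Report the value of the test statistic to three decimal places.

Let group 1 = treatment, group 2 = control. H0: μ_1 = μ_2; H1: μ_1 ≠ μ_2 (Welch's two-sample t-test, two-sided).
t = (x̄_1 − x̄_2)/√(s_1²/n_1 + s_2²/n_2) = (37 − 34)/√(9.04²/32 + 4.3²/35) = 1.709
Welch–Satterthwaite df ≈ 43.46
Two-sided p-value ≈ 0.095
Since p ≈ 0.095 > α = 0.05, fail to reject H0; the data do not provide sufficient evidence against H0.

1.709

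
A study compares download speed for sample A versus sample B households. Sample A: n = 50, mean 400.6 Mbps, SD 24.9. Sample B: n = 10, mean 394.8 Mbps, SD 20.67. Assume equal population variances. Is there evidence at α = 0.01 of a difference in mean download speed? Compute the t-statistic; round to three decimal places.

Let group 1 = sample A, group 2 = sample B. H0: μ_1 = μ_2; H1: μ_1 ≠ μ_2 (two-sample pooled-variance t-test, two-sided).
s_p² = [(50−1)·24.9² + (10−1)·20.67²]/(50+10−2) = 590.099
t = (400.6 − 394.8)/√[590.099·(1/50 + 1/10)] = 0.689
df = n₁ + n₂ − 2 = 58
Two-sided p-value ≈ 0.493
Since p ≈ 0.493 > α = 0.01, fail to reject H0; the data do not provide sufficient evidence against H0.

0.689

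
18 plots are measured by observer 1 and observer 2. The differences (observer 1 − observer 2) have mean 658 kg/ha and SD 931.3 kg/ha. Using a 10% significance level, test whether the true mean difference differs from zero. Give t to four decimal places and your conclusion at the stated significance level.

t = 2.9976; reject H0

H0: μ_d = 0; H1: μ_d ≠ 0 (paired t-test on the differences, two-sided).
t = d̄/(s_d/√n) = 658/(931.3/√18) = 2.9976
df = n − 1 = 17
Two-sided p-value ≈ 0.0081
Since p ≈ 0.0081 < α = 0.1, reject H0; the data support H1.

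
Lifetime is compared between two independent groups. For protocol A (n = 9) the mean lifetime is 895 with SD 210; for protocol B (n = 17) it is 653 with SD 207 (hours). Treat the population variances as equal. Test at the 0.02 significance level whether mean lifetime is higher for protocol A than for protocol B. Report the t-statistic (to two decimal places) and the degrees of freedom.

t = 2.82, df = 24

Let group 1 = protocol A, group 2 = protocol B. H0: μ_1 = μ_2; H1: μ_1 > μ_2 (two-sample pooled-variance t-test, right-tailed).
s_p² = [(9−1)·210² + (17−1)·207²]/(9+17−2) = 43266
t = (895 − 653)/√[43266·(1/9 + 1/17)] = 2.82
df = n₁ + n₂ − 2 = 24
p-value = P(T ≥ 2.82) ≈ 0.005
Since p ≈ 0.005 < α = 0.02, reject H0; the data support H1.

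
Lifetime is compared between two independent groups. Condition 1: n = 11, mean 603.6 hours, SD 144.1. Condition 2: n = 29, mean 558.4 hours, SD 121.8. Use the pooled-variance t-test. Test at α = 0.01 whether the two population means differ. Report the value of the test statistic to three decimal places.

Let group 1 = condition 1, group 2 = condition 2. H0: μ_1 = μ_2; H1: μ_1 ≠ μ_2 (two-sample pooled-variance t-test, two-sided).
s_p² = [(11−1)·144.1² + (29−1)·121.8²]/(11+29−2) = 16395.7
t = (603.6 − 558.4)/√[16395.7·(1/11 + 1/29)] = 0.997
df = n₁ + n₂ − 2 = 38
Two-sided p-value ≈ 0.3251
Since p ≈ 0.3251 > α = 0.01, fail to reject H0; the data do not provide sufficient evidence against H0.

0.997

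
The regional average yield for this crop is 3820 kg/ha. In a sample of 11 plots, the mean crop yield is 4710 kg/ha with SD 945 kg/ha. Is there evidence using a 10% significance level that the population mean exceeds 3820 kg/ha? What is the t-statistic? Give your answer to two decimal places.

3.12

H0: μ = 3820; H1: μ > 3820 (one-sample t-test, right-tailed).
t = (x̄ − μ₀)/(s/√n) = (4710 − 3820)/(945/√11) = 3.12
df = n − 1 = 10
p-value = P(T ≥ 3.12) ≈ 0.005
Since p ≈ 0.005 < α = 0.1, reject H0; the data support H1.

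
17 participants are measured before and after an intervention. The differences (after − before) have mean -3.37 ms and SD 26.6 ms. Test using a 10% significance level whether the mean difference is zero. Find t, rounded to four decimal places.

H0: μ_d = 0; H1: μ_d ≠ 0 (paired t-test on the differences, two-sided).
t = d̄/(s_d/√n) = -3.37/(26.6/√17) = -0.5224
df = n − 1 = 16
Two-sided p-value ≈ 0.609
Since p ≈ 0.609 > α = 0.1, fail to reject H0; the data do not provide sufficient evidence against H0.

-0.5224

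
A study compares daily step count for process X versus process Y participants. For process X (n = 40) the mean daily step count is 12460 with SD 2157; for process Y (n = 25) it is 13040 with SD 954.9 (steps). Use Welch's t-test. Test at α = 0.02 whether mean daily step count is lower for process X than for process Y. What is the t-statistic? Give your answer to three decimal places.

Let group 1 = process X, group 2 = process Y. H0: μ_1 = μ_2; H1: μ_1 < μ_2 (Welch's two-sample t-test, left-tailed).
t = (x̄_1 − x̄_2)/√(s_1²/n_1 + s_2²/n_2) = (12460 − 13040)/√(2157²/40 + 954.9²/25) = -1.484
Welch–Satterthwaite df ≈ 58.02
p-value = P(T ≤ -1.484) ≈ 0.072
Since p ≈ 0.072 > α = 0.02, fail to reject H0; the evidence is not statistically significant.

-1.484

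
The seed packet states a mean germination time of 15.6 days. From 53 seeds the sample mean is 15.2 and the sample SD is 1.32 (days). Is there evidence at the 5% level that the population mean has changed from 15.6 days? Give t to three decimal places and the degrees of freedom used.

H0: μ = 15.6; H1: μ ≠ 15.6 (one-sample t-test, two-sided).
t = (x̄ − μ₀)/(s/√n) = (15.2 − 15.6)/(1.32/√53) = -2.206
df = n − 1 = 52
Two-sided p-value ≈ 0.0318
Since p ≈ 0.0318 < α = 0.05, reject H0; the data support H1.

t = -2.206, df = 52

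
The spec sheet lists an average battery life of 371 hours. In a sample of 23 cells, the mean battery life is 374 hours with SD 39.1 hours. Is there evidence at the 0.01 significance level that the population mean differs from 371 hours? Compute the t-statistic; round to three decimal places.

H0: μ = 371; H1: μ ≠ 371 (one-sample t-test, two-sided).
t = (x̄ − μ₀)/(s/√n) = (374 − 371)/(39.1/√23) = 0.368
df = n − 1 = 22
Two-sided p-value ≈ 0.7164
Since p ≈ 0.7164 > α = 0.01, fail to reject H0; the evidence is not statistically significant.

0.368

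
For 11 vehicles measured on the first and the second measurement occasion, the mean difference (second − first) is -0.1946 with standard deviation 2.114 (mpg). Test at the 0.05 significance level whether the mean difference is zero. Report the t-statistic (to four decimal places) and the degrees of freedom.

t = -0.3053, df = 10

H0: μ_d = 0; H1: μ_d ≠ 0 (paired t-test on the differences, two-sided).
t = d̄/(s_d/√n) = -0.1946/(2.114/√11) = -0.3053
df = n − 1 = 10
Two-sided p-value ≈ 0.766
Since p ≈ 0.766 > α = 0.05, fail to reject H0; the data do not provide sufficient evidence against H0.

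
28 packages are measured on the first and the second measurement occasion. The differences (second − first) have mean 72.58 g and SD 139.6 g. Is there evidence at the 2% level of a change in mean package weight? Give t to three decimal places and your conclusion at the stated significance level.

H0: μ_d = 0; H1: μ_d ≠ 0 (paired t-test on the differences, two-sided).
t = d̄/(s_d/√n) = 72.58/(139.6/√28) = 2.751
df = n − 1 = 27
Two-sided p-value ≈ 0.0105
Since p ≈ 0.0105 < α = 0.02, reject H0; the data support H1.

t = 2.751; reject H0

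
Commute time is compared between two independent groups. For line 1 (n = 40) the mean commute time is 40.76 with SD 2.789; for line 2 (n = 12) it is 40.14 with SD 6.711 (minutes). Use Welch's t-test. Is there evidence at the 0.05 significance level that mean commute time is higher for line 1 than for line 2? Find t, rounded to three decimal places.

Let group 1 = line 1, group 2 = line 2. H0: μ_1 = μ_2; H1: μ_1 > μ_2 (Welch's two-sample t-test, right-tailed).
t = (x̄_1 − x̄_2)/√(s_1²/n_1 + s_2²/n_2) = (40.76 − 40.14)/√(2.789²/40 + 6.711²/12) = 0.312
Welch–Satterthwaite df ≈ 12.16
p-value = P(T ≥ 0.312) ≈ 0.3801
Since p ≈ 0.3801 > α = 0.05, fail to reject H0; the evidence is not statistically significant.

0.312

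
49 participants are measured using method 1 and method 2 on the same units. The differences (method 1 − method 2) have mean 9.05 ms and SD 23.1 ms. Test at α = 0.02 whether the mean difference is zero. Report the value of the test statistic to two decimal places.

2.74

H0: μ_d = 0; H1: μ_d ≠ 0 (paired t-test on the differences, two-sided).
t = d̄/(s_d/√n) = 9.05/(23.1/√49) = 2.74
df = n − 1 = 48
Two-sided p-value ≈ 0.009
Since p ≈ 0.009 < α = 0.02, reject H0; the evidence is statistically significant.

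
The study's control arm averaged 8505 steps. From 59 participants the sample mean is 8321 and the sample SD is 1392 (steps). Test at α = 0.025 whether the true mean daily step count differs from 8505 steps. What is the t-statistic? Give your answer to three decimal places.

H0: μ = 8505; H1: μ ≠ 8505 (one-sample t-test, two-sided).
t = (x̄ − μ₀)/(s/√n) = (8321 − 8505)/(1392/√59) = -1.015
df = n − 1 = 58
Two-sided p-value ≈ 0.314
Since p ≈ 0.314 > α = 0.025, fail to reject H0; the data do not provide sufficient evidence against H0.

-1.015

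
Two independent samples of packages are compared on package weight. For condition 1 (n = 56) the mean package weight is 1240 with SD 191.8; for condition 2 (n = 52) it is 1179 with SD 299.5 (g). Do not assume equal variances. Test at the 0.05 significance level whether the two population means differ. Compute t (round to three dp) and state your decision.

Let group 1 = condition 1, group 2 = condition 2. H0: μ_1 = μ_2; H1: μ_1 ≠ μ_2 (Welch's two-sample t-test, two-sided).
t = (x̄_1 − x̄_2)/√(s_1²/n_1 + s_2²/n_2) = (1240 − 1179)/√(191.8²/56 + 299.5²/52) = 1.250
Welch–Satterthwaite df ≈ 85.71
Two-sided p-value ≈ 0.215
Since p ≈ 0.215 > α = 0.05, fail to reject H0; the data do not provide sufficient evidence against H0.

t = 1.250; fail to reject H0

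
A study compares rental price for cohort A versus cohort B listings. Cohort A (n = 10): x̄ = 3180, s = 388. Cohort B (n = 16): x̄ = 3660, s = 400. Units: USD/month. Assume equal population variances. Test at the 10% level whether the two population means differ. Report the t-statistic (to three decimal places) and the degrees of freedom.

t = -3.010, df = 24

Let group 1 = cohort A, group 2 = cohort B. H0: μ_1 = μ_2; H1: μ_1 ≠ μ_2 (two-sample pooled-variance t-test, two-sided).
s_p² = [(10−1)·388² + (16−1)·400²]/(10+16−2) = 156454
t = (3180 − 3660)/√[156454·(1/10 + 1/16)] = -3.010
df = n₁ + n₂ − 2 = 24
Two-sided p-value ≈ 0.0061
Since p ≈ 0.0061 < α = 0.1, reject H0; the data support H1.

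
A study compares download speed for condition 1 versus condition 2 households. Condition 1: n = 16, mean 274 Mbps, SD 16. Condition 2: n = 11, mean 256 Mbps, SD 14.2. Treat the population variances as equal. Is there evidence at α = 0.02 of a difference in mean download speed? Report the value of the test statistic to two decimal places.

3.00

Let group 1 = condition 1, group 2 = condition 2. H0: μ_1 = μ_2; H1: μ_1 ≠ μ_2 (two-sample pooled-variance t-test, two-sided).
s_p² = [(16−1)·16² + (11−1)·14.2²]/(16+11−2) = 234.256
t = (274 − 256)/√[234.256·(1/16 + 1/11)] = 3.00
df = n₁ + n₂ − 2 = 25
Two-sided p-value ≈ 0.0060
Since p ≈ 0.0060 < α = 0.02, reject H0; the evidence is statistically significant.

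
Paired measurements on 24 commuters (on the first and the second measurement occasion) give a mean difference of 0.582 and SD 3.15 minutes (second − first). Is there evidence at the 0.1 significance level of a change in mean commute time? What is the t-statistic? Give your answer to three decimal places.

0.905

H0: μ_d = 0; H1: μ_d ≠ 0 (paired t-test on the differences, two-sided).
t = d̄/(s_d/√n) = 0.582/(3.15/√24) = 0.905
df = n − 1 = 23
Two-sided p-value ≈ 0.375
Since p ≈ 0.375 > α = 0.1, fail to reject H0; the data do not provide sufficient evidence against H0.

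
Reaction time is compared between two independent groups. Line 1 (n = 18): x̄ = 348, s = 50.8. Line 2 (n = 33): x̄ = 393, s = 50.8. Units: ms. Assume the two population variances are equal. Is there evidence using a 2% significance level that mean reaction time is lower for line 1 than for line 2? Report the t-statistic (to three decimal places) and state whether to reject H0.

Let group 1 = line 1, group 2 = line 2. H0: μ_1 = μ_2; H1: μ_1 < μ_2 (two-sample pooled-variance t-test, left-tailed).
s_p² = [(18−1)·50.8² + (33−1)·50.8²]/(18+33−2) = 2580.64
t = (348 − 393)/√[2580.64·(1/18 + 1/33)] = -3.023
df = n₁ + n₂ − 2 = 49
p-value = P(T ≤ -3.023) ≈ 0.002
Since p ≈ 0.002 < α = 0.02, reject H0; the data support H1.

t = -3.023; reject H0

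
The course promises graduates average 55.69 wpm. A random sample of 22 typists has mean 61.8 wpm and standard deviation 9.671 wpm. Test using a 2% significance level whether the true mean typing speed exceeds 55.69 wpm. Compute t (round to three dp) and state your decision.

t = 2.963; reject H0

H0: μ = 55.69; H1: μ > 55.69 (one-sample t-test, right-tailed).
t = (x̄ − μ₀)/(s/√n) = (61.8 − 55.69)/(9.671/√22) = 2.963
df = n − 1 = 21
p-value = P(T ≥ 2.963) ≈ 0.004
Since p ≈ 0.004 < α = 0.02, reject H0; the evidence is statistically significant.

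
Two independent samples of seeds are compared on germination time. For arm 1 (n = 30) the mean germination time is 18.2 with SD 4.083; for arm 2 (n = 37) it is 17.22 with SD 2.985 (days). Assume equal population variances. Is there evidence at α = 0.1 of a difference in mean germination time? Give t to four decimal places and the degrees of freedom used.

t = 1.1340, df = 65

Let group 1 = arm 1, group 2 = arm 2. H0: μ_1 = μ_2; H1: μ_1 ≠ μ_2 (two-sample pooled-variance t-test, two-sided).
s_p² = [(30−1)·4.083² + (37−1)·2.985²]/(30+37−2) = 12.3727
t = (18.2 − 17.22)/√[12.3727·(1/30 + 1/37)] = 1.1340
df = n₁ + n₂ − 2 = 65
Two-sided p-value ≈ 0.2610
Since p ≈ 0.2610 > α = 0.1, fail to reject H0; the data do not provide sufficient evidence against H0.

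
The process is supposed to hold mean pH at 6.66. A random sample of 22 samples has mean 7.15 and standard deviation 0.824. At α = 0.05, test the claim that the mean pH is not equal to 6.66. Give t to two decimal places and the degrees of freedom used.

H0: μ = 6.66; H1: μ ≠ 6.66 (one-sample t-test, two-sided).
t = (x̄ − μ₀)/(s/√n) = (7.15 − 6.66)/(0.824/√22) = 2.79
df = n − 1 = 21
Two-sided p-value ≈ 0.011
Since p ≈ 0.011 < α = 0.05, reject H0; the evidence is statistically significant.

t = 2.79, df = 21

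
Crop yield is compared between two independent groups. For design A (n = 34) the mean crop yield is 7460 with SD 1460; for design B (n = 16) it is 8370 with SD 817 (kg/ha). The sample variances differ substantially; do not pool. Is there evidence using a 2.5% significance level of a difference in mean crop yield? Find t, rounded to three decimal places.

-2.816

Let group 1 = design A, group 2 = design B. H0: μ_1 = μ_2; H1: μ_1 ≠ μ_2 (Welch's two-sample t-test, two-sided).
t = (x̄_1 − x̄_2)/√(s_1²/n_1 + s_2²/n_2) = (7460 − 8370)/√(1460²/34 + 817²/16) = -2.816
Welch–Satterthwaite df ≈ 46.36
Two-sided p-value ≈ 0.007
Since p ≈ 0.007 < α = 0.025, reject H0; the data support H1.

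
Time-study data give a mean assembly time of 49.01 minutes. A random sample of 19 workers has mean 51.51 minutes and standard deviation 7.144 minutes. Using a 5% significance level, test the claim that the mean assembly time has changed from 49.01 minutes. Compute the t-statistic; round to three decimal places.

H0: μ = 49.01; H1: μ ≠ 49.01 (one-sample t-test, two-sided).
t = (x̄ − μ₀)/(s/√n) = (51.51 − 49.01)/(7.144/√19) = 1.525
df = n − 1 = 18
Two-sided p-value ≈ 0.1445
Since p ≈ 0.1445 > α = 0.05, fail to reject H0; the evidence is not statistically significant.

1.525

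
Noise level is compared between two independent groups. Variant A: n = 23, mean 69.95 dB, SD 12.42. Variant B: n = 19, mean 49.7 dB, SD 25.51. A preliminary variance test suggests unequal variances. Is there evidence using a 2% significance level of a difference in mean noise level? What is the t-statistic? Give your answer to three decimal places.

3.164

Let group 1 = variant A, group 2 = variant B. H0: μ_1 = μ_2; H1: μ_1 ≠ μ_2 (Welch's two-sample t-test, two-sided).
t = (x̄_1 − x̄_2)/√(s_1²/n_1 + s_2²/n_2) = (69.95 − 49.7)/√(12.42²/23 + 25.51²/19) = 3.164
Welch–Satterthwaite df ≈ 24.96
Two-sided p-value ≈ 0.0041
Since p ≈ 0.0041 < α = 0.02, reject H0; the data support H1.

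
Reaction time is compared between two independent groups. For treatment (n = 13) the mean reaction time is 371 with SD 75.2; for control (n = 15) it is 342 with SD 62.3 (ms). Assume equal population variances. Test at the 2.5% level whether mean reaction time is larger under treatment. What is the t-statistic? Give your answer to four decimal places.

Let group 1 = treatment, group 2 = control. H0: μ_1 = μ_2; H1: μ_1 > μ_2 (two-sample pooled-variance t-test, right-tailed).
s_p² = [(13−1)·75.2² + (15−1)·62.3²]/(13+15−2) = 4699.94
t = (371 − 342)/√[4699.94·(1/13 + 1/15)] = 1.1163
df = n₁ + n₂ − 2 = 26
p-value = P(T ≥ 1.1163) ≈ 0.1372
Since p ≈ 0.1372 > α = 0.025, fail to reject H0; the evidence is not statistically significant.

1.1163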